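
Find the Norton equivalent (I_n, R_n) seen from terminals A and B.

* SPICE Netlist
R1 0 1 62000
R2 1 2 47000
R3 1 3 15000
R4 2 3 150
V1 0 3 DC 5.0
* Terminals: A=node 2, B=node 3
Find the Thévenin equivalent first; then I_n = V_th/R_th and R_n = R_th.
Step 1 — V_th is the open-circuit voltage V_A - V_B (nothing connected across the terminals).
Nodal analysis, taking node 3 as the 0 V reference.
Source V1 fixes V_0 = 5 V.
KCL at each unknown node (sum of currents leaving = 0; resistances in Ω):
  Node 1: (V_1 - 5)/62000 + (V_1 - V_2)/47000 + (V_1 - 0)/15000 = 0
  Node 2: (V_2 - V_1)/47000 + (V_2 - 0)/150 = 0
Collecting terms (coefficients in siemens):
  0.0001041·V_1 - 0.00002128·V_2 = 0.00008065
  0.006688·V_2 - 0.00002128·V_1 = 0
Determinant D = (0.0001041)(0.006688) - (-0.00002128)(-0.00002128) = 0.0000006956
V_1 = [(0.00008065)(0.006688) - (-0.00002128)(0)]/D = 0.7754 V
V_2 = [(0.0001041)(0) - (0.00008065)(-0.00002128)]/D = 0.002467 V
V_th = V_2 - V_3 = 0.002467 - 0 = 0.002467 V
Step 2 — R_th: zero the source — replace V1 by a short circuit (node 3 merges into node 0) — and find the resistance seen between A (node 2) and B (node 0).
Reduce the network between node 2 (A) and node 0 (B) by series/parallel combination:
  Rp1 = R1 ‖ R3 (parallel, both between nodes 0 and 1) = 1/(1/62000 + 1/15000) = 12080 Ω
  Rs1 = R2 + Rp1 (series, joined only at node 1) = 47000 + 12080 = 59080 Ω
  Rp2 = R4 ‖ Rs1 (parallel, both between nodes 0 and 2) = 1/(1/150 + 1/59080) = 149.6 Ω
R_th = 149.6 Ω
I_n = V_th/R_th = 0.002467/149.6 = 0.00001649 A, and R_n = R_th = 149.6 Ω

Final answer: I_n = 1.649e-05 A, R_n = 149.6 Ω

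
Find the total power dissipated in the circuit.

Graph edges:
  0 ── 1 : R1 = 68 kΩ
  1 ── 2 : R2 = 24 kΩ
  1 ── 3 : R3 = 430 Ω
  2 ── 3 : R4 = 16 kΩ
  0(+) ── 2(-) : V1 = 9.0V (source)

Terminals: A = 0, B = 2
Nodal analysis, taking node 2 as the 0 V reference.
Source V1 fixes V_0 = 9 V.
KCL at each unknown node (sum of currents leaving = 0; resistances in Ω):
  Node 1: (V_1 - 9)/68000 + (V_1 - 0)/24000 + (V_1 - V_3)/430 = 0
  Node 3: (V_3 - V_1)/430 + (V_3 - 0)/16000 = 0
Collecting terms (coefficients in siemens):
  0.002382·V_1 - 0.002326·V_3 = 0.0001324
  0.002388·V_3 - 0.002326·V_1 = 0
Determinant D = (0.002382)(0.002388) - (-0.002326)(-0.002326) = 0.00000028
V_1 = [(0.0001324)(0.002388) - (-0.002326)(0)]/D = 1.129 V
V_3 = [(0.002382)(0) - (0.0001324)(-0.002326)]/D = 1.099 V
Power in each resistor, P = (ΔV)²/R:
  P_R1 = (9 - 1.129)²/68000 = 0.0009111 W
  P_R2 = (1.129 - 0)²/24000 = 0.0000531 W
  P_R3 = (1.129 - 1.099)²/430 = 0.00000203 W
  P_R4 = (0 - 1.099)²/16000 = 0.00007554 W
P_total = P_R1 + P_R2 + P_R3 + P_R4 = 0.001042 W

Final answer: 0.001042 W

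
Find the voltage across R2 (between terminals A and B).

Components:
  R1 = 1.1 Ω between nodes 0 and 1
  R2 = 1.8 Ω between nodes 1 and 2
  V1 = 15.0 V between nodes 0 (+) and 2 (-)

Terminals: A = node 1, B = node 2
R1 and R2 are in series across V1 (node 0 → node 1 → node 2), and the output A–B is taken across R2, so this is a voltage divider.
Series current: I = V1/(R1 + R2) = 15/(1.1 + 1.8) = 15/2.9 = 5.172 A
V_R2 = I × R2 = V1 × R2/(R1 + R2) = 15 × 1.8/2.9 = 9.31 V

Final answer: 9.31 V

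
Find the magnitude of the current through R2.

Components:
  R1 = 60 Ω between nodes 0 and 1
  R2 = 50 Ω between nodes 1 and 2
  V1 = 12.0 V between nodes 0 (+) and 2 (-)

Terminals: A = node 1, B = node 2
Nodal analysis, taking node 2 as the 0 V reference.
Source V1 fixes V_0 = 12 V.
KCL at each unknown node (sum of currents leaving = 0; resistances in Ω):
  Node 1: (V_1 - 12)/60 + (V_1 - 0)/50 = 0
Collecting terms: 0.03667 × V_1 = 0.2  =>  V_1 = 5.455 V
I_R2 = (V_1 - V_2)/R2 = (5.455 - 0)/50 = 0.1091 A
|I_R2| = 0.1091 A

Final answer: |I_R2| = 0.1091 A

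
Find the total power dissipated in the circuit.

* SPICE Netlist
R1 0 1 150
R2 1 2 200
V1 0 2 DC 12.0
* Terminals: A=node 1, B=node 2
Nodal analysis, taking node 2 as the 0 V reference.
Source V1 fixes V_0 = 12 V.
KCL at each unknown node (sum of currents leaving = 0; resistances in Ω):
  Node 1: (V_1 - 12)/150 + (V_1 - 0)/200 = 0
Collecting terms: 0.01167 × V_1 = 0.08  =>  V_1 = 6.857 V
Power in each resistor, P = (ΔV)²/R:
  P_R1 = (12 - 6.857)²/150 = 0.1763 W
  P_R2 = (6.857 - 0)²/200 = 0.2351 W
P_total = P_R1 + P_R2 = 0.4114 W

Final answer: 0.4114 W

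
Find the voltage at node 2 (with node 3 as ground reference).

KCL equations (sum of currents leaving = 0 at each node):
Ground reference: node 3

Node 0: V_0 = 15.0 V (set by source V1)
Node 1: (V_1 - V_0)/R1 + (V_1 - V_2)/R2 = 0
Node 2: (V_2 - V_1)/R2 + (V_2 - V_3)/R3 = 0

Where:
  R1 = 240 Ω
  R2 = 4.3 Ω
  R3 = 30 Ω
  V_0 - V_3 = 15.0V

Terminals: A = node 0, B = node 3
Nodal analysis, taking node 3 as the 0 V reference.
Source V1 fixes V_0 = 15 V.
KCL at each unknown node (sum of currents leaving = 0; resistances in Ω):
  Node 1: (V_1 - 15)/240 + (V_1 - V_2)/4.3 = 0
  Node 2: (V_2 - V_1)/4.3 + (V_2 - 0)/30 = 0
Collecting terms (coefficients in siemens):
  0.2367·V_1 - 0.2326·V_2 = 0.0625
  0.2659·V_2 - 0.2326·V_1 = 0
Determinant D = (0.2367)(0.2659) - (-0.2326)(-0.2326) = 0.00886
V_1 = [(0.0625)(0.2659) - (-0.2326)(0)]/D = 1.876 V
V_2 = [(0.2367)(0) - (0.0625)(-0.2326)]/D = 1.641 V
The requested potential is V_2 = 1.641 V.

Final answer: V_2 = 1.641 V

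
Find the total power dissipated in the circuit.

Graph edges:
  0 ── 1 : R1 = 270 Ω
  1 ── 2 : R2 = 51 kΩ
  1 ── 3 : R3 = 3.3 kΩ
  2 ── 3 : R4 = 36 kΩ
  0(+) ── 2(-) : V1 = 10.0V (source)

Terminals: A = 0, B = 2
Nodal analysis, taking node 2 as the 0 V reference.
Source V1 fixes V_0 = 10 V.
KCL at each unknown node (sum of currents leaving = 0; resistances in Ω):
  Node 1: (V_1 - 10)/270 + (V_1 - 0)/51000 + (V_1 - V_3)/3300 = 0
  Node 3: (V_3 - V_1)/3300 + (V_3 - 0)/36000 = 0
Collecting terms (coefficients in siemens):
  0.004026·V_1 - 0.000303·V_3 = 0.03704
  0.0003308·V_3 - 0.000303·V_1 = 0
Determinant D = (0.004026)(0.0003308) - (-0.000303)(-0.000303) = 0.00000124
V_1 = [(0.03704)(0.0003308) - (-0.000303)(0)]/D = 9.88 V
V_3 = [(0.004026)(0) - (0.03704)(-0.000303)]/D = 9.05 V
Power in each resistor, P = (ΔV)²/R:
  P_R1 = (10 - 9.88)²/270 = 0.00005349 W
  P_R2 = (9.88 - 0)²/51000 = 0.001914 W
  P_R3 = (9.88 - 9.05)²/3300 = 0.0002086 W
  P_R4 = (0 - 9.05)²/36000 = 0.002275 W
P_total = P_R1 + P_R2 + P_R3 + P_R4 = 0.004451 W

Final answer: 0.004451 W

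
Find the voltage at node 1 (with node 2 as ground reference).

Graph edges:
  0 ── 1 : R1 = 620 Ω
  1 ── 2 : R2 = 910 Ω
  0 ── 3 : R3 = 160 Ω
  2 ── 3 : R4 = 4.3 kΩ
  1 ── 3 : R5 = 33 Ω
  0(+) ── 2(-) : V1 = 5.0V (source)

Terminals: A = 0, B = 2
Nodal analysis, taking node 2 as the 0 V reference.
Source V1 fixes V_0 = 5 V.
KCL at each unknown node (sum of currents leaving = 0; resistances in Ω):
  Node 1: (V_1 - 5)/620 + (V_1 - 0)/910 + (V_1 - V_3)/33 = 0
  Node 3: (V_3 - 5)/160 + (V_3 - 0)/4300 + (V_3 - V_1)/33 = 0
Collecting terms (coefficients in siemens):
  0.03301·V_1 - 0.0303·V_3 = 0.008065
  0.03679·V_3 - 0.0303·V_1 = 0.03125
Determinant D = (0.03301)(0.03679) - (-0.0303)(-0.0303) = 0.0002962
V_1 = [(0.008065)(0.03679) - (-0.0303)(0.03125)]/D = 4.199 V
V_3 = [(0.03301)(0.03125) - (0.008065)(-0.0303)]/D = 4.308 V
The requested potential is V_1 = 4.199 V.

Final answer: V_1 = 4.199 V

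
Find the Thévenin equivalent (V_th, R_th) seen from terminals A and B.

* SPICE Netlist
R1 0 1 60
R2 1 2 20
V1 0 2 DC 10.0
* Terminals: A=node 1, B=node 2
Step 1 — V_th is the open-circuit voltage V_A - V_B (nothing connected across the terminals).
Nodal analysis, taking node 2 as the 0 V reference.
Source V1 fixes V_0 = 10 V.
KCL at each unknown node (sum of currents leaving = 0; resistances in Ω):
  Node 1: (V_1 - 10)/60 + (V_1 - 0)/20 = 0
Collecting terms: 0.06667 × V_1 = 0.1667  =>  V_1 = 2.5 V
V_th = V_1 - V_2 = 2.5 - 0 = 2.5 V
Step 2 — R_th: zero the source — replace V1 by a short circuit (node 2 merges into node 0) — and find the resistance seen between A (node 1) and B (node 0).
Reduce the network between node 1 (A) and node 0 (B) by series/parallel combination:
  Rp1 = R1 ‖ R2 (parallel, both between nodes 0 and 1) = 1/(1/60 + 1/20) = 15 Ω
R_th = 15 Ω

Final answer: V_th = 2.5 V, R_th = 15 Ω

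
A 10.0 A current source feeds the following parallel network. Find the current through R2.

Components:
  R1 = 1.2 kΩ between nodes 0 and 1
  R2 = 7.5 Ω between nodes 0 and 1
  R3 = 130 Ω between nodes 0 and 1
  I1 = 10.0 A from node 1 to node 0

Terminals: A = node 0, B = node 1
All resistors sit directly between nodes 0 and 1, so they are in parallel and share one voltage V; the full source current 10 A splits among them.
1/R_par = 1/1200 + 1/7.5 + 1/130 = 0.1419 S  =>  R_par = 7.049 Ω
V = I × R_par = 10 × 7.049 = 70.49 V
I_R2 = V/R2 = 70.49/7.5 = 9.399 A

Final answer: 9.399 A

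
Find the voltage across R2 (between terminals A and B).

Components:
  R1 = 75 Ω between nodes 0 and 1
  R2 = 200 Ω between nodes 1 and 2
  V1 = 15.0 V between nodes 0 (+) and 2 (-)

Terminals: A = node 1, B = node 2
R1 and R2 are in series across V1 (node 0 → node 1 → node 2), and the output A–B is taken across R2, so this is a voltage divider.
Series current: I = V1/(R1 + R2) = 15/(75 + 200) = 15/275 = 0.05455 A
V_R2 = I × R2 = V1 × R2/(R1 + R2) = 15 × 200/275 = 10.91 V

Final answer: 10.91 V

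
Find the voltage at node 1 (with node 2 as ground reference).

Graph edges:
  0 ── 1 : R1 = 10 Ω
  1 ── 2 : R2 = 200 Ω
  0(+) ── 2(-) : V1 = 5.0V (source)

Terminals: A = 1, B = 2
Nodal analysis, taking node 2 as the 0 V reference.
Source V1 fixes V_0 = 5 V.
KCL at each unknown node (sum of currents leaving = 0; resistances in Ω):
  Node 1: (V_1 - 5)/10 + (V_1 - 0)/200 = 0
Collecting terms: 0.105 × V_1 = 0.5  =>  V_1 = 4.762 V
The requested potential is V_1 = 4.762 V.

Final answer: V_1 = 4.762 V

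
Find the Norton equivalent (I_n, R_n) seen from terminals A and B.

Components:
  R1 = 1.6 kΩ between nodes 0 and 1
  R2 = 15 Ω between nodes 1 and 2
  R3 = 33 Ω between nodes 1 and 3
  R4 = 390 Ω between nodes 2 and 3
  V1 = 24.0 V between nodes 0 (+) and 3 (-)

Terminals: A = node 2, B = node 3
Find the Thévenin equivalent first; then I_n = V_th/R_th and R_n = R_th.
Step 1 — V_th is the open-circuit voltage V_A - V_B (nothing connected across the terminals).
Nodal analysis, taking node 3 as the 0 V reference.
Source V1 fixes V_0 = 24 V.
KCL at each unknown node (sum of currents leaving = 0; resistances in Ω):
  Node 1: (V_1 - 24)/1600 + (V_1 - V_2)/15 + (V_1 - 0)/33 = 0
  Node 2: (V_2 - V_1)/15 + (V_2 - 0)/390 = 0
Collecting terms (coefficients in siemens):
  0.09759·V_1 - 0.06667·V_2 = 0.015
  0.06923·V_2 - 0.06667·V_1 = 0
Determinant D = (0.09759)(0.06923) - (-0.06667)(-0.06667) = 0.002312
V_1 = [(0.015)(0.06923) - (-0.06667)(0)]/D = 0.4491 V
V_2 = [(0.09759)(0) - (0.015)(-0.06667)]/D = 0.4325 V
V_th = V_2 - V_3 = 0.4325 - 0 = 0.4325 V
Step 2 — R_th: zero the source — replace V1 by a short circuit (node 3 merges into node 0) — and find the resistance seen between A (node 2) and B (node 0).
Reduce the network between node 2 (A) and node 0 (B) by series/parallel combination:
  Rp1 = R1 ‖ R3 (parallel, both between nodes 0 and 1) = 1/(1/1600 + 1/33) = 32.33 Ω
  Rs1 = R2 + Rp1 (series, joined only at node 1) = 15 + 32.33 = 47.33 Ω
  Rp2 = R4 ‖ Rs1 (parallel, both between nodes 0 and 2) = 1/(1/390 + 1/47.33) = 42.21 Ω
R_th = 42.21 Ω
I_n = V_th/R_th = 0.4325/42.21 = 0.01025 A, and R_n = R_th = 42.21 Ω

Final answer: I_n = 0.01025 A, R_n = 42.21 Ω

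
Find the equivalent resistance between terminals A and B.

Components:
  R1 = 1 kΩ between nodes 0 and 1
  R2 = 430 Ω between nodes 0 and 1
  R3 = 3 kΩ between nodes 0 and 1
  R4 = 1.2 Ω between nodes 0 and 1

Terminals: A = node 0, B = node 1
Reduce the network between node 0 (A) and node 1 (B) by series/parallel combination:
  Rp1 = R1 ‖ R2 ‖ R3 ‖ R4 (parallel, all between nodes 0 and 1) = 1/(1/1000 + 1/430 + 1/3000 + 1/1.2) = 1.195 Ω
R_eq = 1.195 Ω

Final answer: 1.195 Ω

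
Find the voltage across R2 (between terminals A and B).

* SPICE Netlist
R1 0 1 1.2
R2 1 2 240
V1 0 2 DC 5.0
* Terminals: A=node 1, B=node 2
R1 and R2 are in series across V1 (node 0 → node 1 → node 2), and the output A–B is taken across R2, so this is a voltage divider.
Series current: I = V1/(R1 + R2) = 5/(1.2 + 240) = 5/241.2 = 0.02073 A
V_R2 = I × R2 = V1 × R2/(R1 + R2) = 5 × 240/241.2 = 4.975 V

Final answer: 4.975 V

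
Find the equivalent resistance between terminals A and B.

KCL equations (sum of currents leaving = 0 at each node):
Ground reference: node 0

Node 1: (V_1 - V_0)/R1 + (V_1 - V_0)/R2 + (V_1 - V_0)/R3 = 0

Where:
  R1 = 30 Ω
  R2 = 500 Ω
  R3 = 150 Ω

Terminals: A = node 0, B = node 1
Reduce the network between node 0 (A) and node 1 (B) by series/parallel combination:
  Rp1 = R1 ‖ R2 ‖ R3 (parallel, all between nodes 0 and 1) = 1/(1/30 + 1/500 + 1/150) = 23.81 Ω
R_eq = 23.81 Ω

Final answer: 23.81 Ω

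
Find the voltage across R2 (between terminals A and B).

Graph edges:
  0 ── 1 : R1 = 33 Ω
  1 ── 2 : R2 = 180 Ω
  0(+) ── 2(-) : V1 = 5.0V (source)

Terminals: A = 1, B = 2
R1 and R2 are in series across V1 (node 0 → node 1 → node 2), and the output A–B is taken across R2, so this is a voltage divider.
Series current: I = V1/(R1 + R2) = 5/(33 + 180) = 5/213 = 0.02347 A
V_R2 = I × R2 = V1 × R2/(R1 + R2) = 5 × 180/213 = 4.225 V

Final answer: 4.225 V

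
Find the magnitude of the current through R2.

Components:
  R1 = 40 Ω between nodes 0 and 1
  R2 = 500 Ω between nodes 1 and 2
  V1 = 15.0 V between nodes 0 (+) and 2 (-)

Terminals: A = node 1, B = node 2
Nodal analysis, taking node 2 as the 0 V reference.
Source V1 fixes V_0 = 15 V.
KCL at each unknown node (sum of currents leaving = 0; resistances in Ω):
  Node 1: (V_1 - 15)/40 + (V_1 - 0)/500 = 0
Collecting terms: 0.027 × V_1 = 0.375  =>  V_1 = 13.89 V
I_R2 = (V_1 - V_2)/R2 = (13.89 - 0)/500 = 0.02778 A
|I_R2| = 0.02778 A

Final answer: |I_R2| = 0.02778 A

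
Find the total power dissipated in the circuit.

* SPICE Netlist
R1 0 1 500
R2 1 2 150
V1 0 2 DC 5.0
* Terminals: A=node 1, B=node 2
Nodal analysis, taking node 2 as the 0 V reference.
Source V1 fixes V_0 = 5 V.
KCL at each unknown node (sum of currents leaving = 0; resistances in Ω):
  Node 1: (V_1 - 5)/500 + (V_1 - 0)/150 = 0
Collecting terms: 0.008667 × V_1 = 0.01  =>  V_1 = 1.154 V
Power in each resistor, P = (ΔV)²/R:
  P_R1 = (5 - 1.154)²/500 = 0.02959 W
  P_R2 = (1.154 - 0)²/150 = 0.008876 W
P_total = P_R1 + P_R2 = 0.03846 W

Final answer: 0.03846 W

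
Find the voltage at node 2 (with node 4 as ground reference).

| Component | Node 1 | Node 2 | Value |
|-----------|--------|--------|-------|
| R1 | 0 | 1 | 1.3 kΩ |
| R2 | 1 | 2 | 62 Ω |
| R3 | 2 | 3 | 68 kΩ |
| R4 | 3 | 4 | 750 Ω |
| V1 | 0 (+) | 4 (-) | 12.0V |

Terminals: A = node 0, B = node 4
Nodal analysis, taking node 4 as the 0 V reference.
Source V1 fixes V_0 = 12 V.
KCL at each unknown node (sum of currents leaving = 0; resistances in Ω):
  Node 1: (V_1 - 12)/1300 + (V_1 - V_2)/62 = 0
  Node 2: (V_2 - V_1)/62 + (V_2 - V_3)/68000 = 0
  Node 3: (V_3 - V_2)/68000 + (V_3 - 0)/750 = 0
Collecting terms (coefficients in siemens):
  0.0169·V_1 - 0.01613·V_2 = 0.009231
  0.01614·V_2 - 0.01613·V_1 - 0.00001471·V_3 = 0
  0.001348·V_3 - 0.00001471·V_2 = 0
Solving these 3 simultaneous equations (Gaussian elimination) gives:
  V_1 = 11.78 V, V_2 = 11.77 V, V_3 = 0.1284 V
The requested potential is V_2 = 11.77 V.

Final answer: V_2 = 11.77 V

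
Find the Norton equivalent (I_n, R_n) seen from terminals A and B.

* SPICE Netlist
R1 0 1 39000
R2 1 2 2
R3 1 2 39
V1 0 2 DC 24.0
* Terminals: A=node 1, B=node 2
Find the Thévenin equivalent first; then I_n = V_th/R_th and R_n = R_th.
Step 1 — V_th is the open-circuit voltage V_A - V_B (nothing connected across the terminals).
Nodal analysis, taking node 2 as the 0 V reference.
Source V1 fixes V_0 = 24 V.
KCL at each unknown node (sum of currents leaving = 0; resistances in Ω):
  Node 1: (V_1 - 24)/39000 + (V_1 - 0)/2 + (V_1 - 0)/39 = 0
Collecting terms: 0.5257 × V_1 = 0.0006154  =>  V_1 = 0.001171 V
V_th = V_1 - V_2 = 0.001171 - 0 = 0.001171 V
Step 2 — R_th: zero the source — replace V1 by a short circuit (node 2 merges into node 0) — and find the resistance seen between A (node 1) and B (node 0).
Reduce the network between node 1 (A) and node 0 (B) by series/parallel combination:
  Rp1 = R1 ‖ R2 ‖ R3 (parallel, all between nodes 0 and 1) = 1/(1/39000 + 1/2 + 1/39) = 1.902 Ω
R_th = 1.902 Ω
I_n = V_th/R_th = 0.001171/1.902 = 0.0006154 A, and R_n = R_th = 1.902 Ω

Final answer: I_n = 0.0006154 A, R_n = 1.902 Ω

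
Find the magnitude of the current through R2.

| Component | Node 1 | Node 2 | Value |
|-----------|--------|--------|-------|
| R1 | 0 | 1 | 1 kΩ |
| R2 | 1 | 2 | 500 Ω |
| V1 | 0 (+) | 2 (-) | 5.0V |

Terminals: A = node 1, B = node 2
Nodal analysis, taking node 2 as the 0 V reference.
Source V1 fixes V_0 = 5 V.
KCL at each unknown node (sum of currents leaving = 0; resistances in Ω):
  Node 1: (V_1 - 5)/1000 + (V_1 - 0)/500 = 0
Collecting terms: 0.003 × V_1 = 0.005  =>  V_1 = 1.667 V
I_R2 = (V_1 - V_2)/R2 = (1.667 - 0)/500 = 0.003333 A
|I_R2| = 0.003333 A

Final answer: |I_R2| = 0.003333 A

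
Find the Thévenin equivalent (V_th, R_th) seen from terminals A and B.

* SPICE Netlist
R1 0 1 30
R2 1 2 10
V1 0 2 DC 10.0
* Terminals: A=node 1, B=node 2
Step 1 — V_th is the open-circuit voltage V_A - V_B (nothing connected across the terminals).
Nodal analysis, taking node 2 as the 0 V reference.
Source V1 fixes V_0 = 10 V.
KCL at each unknown node (sum of currents leaving = 0; resistances in Ω):
  Node 1: (V_1 - 10)/30 + (V_1 - 0)/10 = 0
Collecting terms: 0.1333 × V_1 = 0.3333  =>  V_1 = 2.5 V
V_th = V_1 - V_2 = 2.5 - 0 = 2.5 V
Step 2 — R_th: zero the source — replace V1 by a short circuit (node 2 merges into node 0) — and find the resistance seen between A (node 1) and B (node 0).
Reduce the network between node 1 (A) and node 0 (B) by series/parallel combination:
  Rp1 = R1 ‖ R2 (parallel, both between nodes 0 and 1) = 1/(1/30 + 1/10) = 7.5 Ω
R_th = 7.5 Ω

Final answer: V_th = 2.5 V, R_th = 7.5 Ω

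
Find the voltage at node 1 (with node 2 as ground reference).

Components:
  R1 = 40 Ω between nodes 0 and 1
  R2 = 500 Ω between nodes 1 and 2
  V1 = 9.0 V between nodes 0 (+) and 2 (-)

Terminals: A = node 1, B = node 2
Nodal analysis, taking node 2 as the 0 V reference.
Source V1 fixes V_0 = 9 V.
KCL at each unknown node (sum of currents leaving = 0; resistances in Ω):
  Node 1: (V_1 - 9)/40 + (V_1 - 0)/500 = 0
Collecting terms: 0.027 × V_1 = 0.225  =>  V_1 = 8.333 V
The requested potential is V_1 = 8.333 V.

Final answer: V_1 = 8.333 V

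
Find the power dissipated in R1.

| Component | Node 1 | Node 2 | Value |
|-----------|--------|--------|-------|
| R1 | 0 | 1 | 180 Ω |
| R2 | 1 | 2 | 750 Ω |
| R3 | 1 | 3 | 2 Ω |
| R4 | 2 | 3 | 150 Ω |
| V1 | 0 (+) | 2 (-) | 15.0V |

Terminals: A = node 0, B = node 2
Nodal analysis, taking node 2 as the 0 V reference.
Source V1 fixes V_0 = 15 V.
KCL at each unknown node (sum of currents leaving = 0; resistances in Ω):
  Node 1: (V_1 - 15)/180 + (V_1 - 0)/750 + (V_1 - V_3)/2 = 0
  Node 3: (V_3 - V_1)/2 + (V_3 - 0)/150 = 0
Collecting terms (coefficients in siemens):
  0.5069·V_1 - 0.5·V_3 = 0.08333
  0.5067·V_3 - 0.5·V_1 = 0
Determinant D = (0.5069)(0.5067) - (-0.5)(-0.5) = 0.006824
V_1 = [(0.08333)(0.5067) - (-0.5)(0)]/D = 6.188 V
V_3 = [(0.5069)(0) - (0.08333)(-0.5)]/D = 6.106 V
I_R1 = (V_0 - V_1)/R1 = (15 - 6.188)/180 = 0.04896 A
P_R1 = I_R1² × R1 = (0.04896)² × 180 = 0.4314 W

Final answer: 0.4314 W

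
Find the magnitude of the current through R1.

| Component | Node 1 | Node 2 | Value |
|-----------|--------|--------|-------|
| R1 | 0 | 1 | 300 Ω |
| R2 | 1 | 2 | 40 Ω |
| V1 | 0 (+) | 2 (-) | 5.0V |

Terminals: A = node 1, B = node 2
Nodal analysis, taking node 2 as the 0 V reference.
Source V1 fixes V_0 = 5 V.
KCL at each unknown node (sum of currents leaving = 0; resistances in Ω):
  Node 1: (V_1 - 5)/300 + (V_1 - 0)/40 = 0
Collecting terms: 0.02833 × V_1 = 0.01667  =>  V_1 = 0.5882 V
I_R1 = (V_0 - V_1)/R1 = (5 - 0.5882)/300 = 0.01471 A
|I_R1| = 0.01471 A

Final answer: |I_R1| = 0.01471 A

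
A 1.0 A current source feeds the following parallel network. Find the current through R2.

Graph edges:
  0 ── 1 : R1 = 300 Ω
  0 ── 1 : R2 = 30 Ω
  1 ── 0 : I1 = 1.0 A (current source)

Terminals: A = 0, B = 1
All resistors sit directly between nodes 0 and 1, so they are in parallel and share one voltage V; the full source current 1 A splits among them.
1/R_par = 1/300 + 1/30 = 0.03667 S  =>  R_par = 27.27 Ω
V = I × R_par = 1 × 27.27 = 27.27 V
I_R2 = V/R2 = 27.27/30 = 0.9091 A

Final answer: 0.9091 A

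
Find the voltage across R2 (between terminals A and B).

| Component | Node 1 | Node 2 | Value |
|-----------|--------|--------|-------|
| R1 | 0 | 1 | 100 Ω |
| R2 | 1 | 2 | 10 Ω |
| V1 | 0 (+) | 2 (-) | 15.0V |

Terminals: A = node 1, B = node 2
R1 and R2 are in series across V1 (node 0 → node 1 → node 2), and the output A–B is taken across R2, so this is a voltage divider.
Series current: I = V1/(R1 + R2) = 15/(100 + 10) = 15/110 = 0.1364 A
V_R2 = I × R2 = V1 × R2/(R1 + R2) = 15 × 10/110 = 1.364 V

Final answer: 1.364 V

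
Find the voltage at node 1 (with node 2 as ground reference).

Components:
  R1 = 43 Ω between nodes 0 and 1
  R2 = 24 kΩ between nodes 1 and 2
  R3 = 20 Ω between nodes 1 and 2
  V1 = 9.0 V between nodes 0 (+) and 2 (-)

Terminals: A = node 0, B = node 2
Nodal analysis, taking node 2 as the 0 V reference.
Source V1 fixes V_0 = 9 V.
KCL at each unknown node (sum of currents leaving = 0; resistances in Ω):
  Node 1: (V_1 - 9)/43 + (V_1 - 0)/24000 + (V_1 - 0)/20 = 0
Collecting terms: 0.0733 × V_1 = 0.2093  =>  V_1 = 2.856 V
The requested potential is V_1 = 2.856 V.

Final answer: V_1 = 2.856 V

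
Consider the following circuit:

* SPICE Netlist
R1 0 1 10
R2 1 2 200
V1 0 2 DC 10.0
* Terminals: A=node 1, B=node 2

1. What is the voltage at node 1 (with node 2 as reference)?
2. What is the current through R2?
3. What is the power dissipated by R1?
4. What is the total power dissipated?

Nodal analysis, taking node 2 as the 0 V reference.
Source V1 fixes V_0 = 10 V.
KCL at each unknown node (sum of currents leaving = 0; resistances in Ω):
  Node 1: (V_1 - 10)/10 + (V_1 - 0)/200 = 0
Collecting terms: 0.105 × V_1 = 1  =>  V_1 = 9.524 V
Part 1:
  Read off the nodal solution: V_1 = 9.524 V
Part 2:
  I_R2 = (V_1 - V_2)/R2 = (9.524 - 0)/200 = 0.04762 A
  Magnitude: I_R2 = 0.04762 A
Part 3:
  I_R1 = (V_0 - V_1)/R1 = (10 - 9.524)/10 = 0.04762 A
  P_R1 = I_R1² × R1 = (0.04762)² × 10 = 0.02268 W
Part 4:
  Power in each resistor, P = (ΔV)²/R:
    P_R1 = (10 - 9.524)²/10 = 0.02268 W
    P_R2 = (9.524 - 0)²/200 = 0.4535 W
  P_total = P_R1 + P_R2 = 0.4762 W

Final answers:
1. V_1 = 9.524 V
2. I_R2 = 0.04762 A
3. P_R1 = 0.02268 W
4. P_total = 0.4762 W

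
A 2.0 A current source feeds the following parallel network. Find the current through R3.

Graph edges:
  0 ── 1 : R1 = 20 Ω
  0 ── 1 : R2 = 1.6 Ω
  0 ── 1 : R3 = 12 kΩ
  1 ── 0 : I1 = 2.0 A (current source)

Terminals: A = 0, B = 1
All resistors sit directly between nodes 0 and 1, so they are in parallel and share one voltage V; the full source current 2 A splits among them.
1/R_par = 1/20 + 1/1.6 + 1/12000 = 0.6751 S  =>  R_par = 1.481 Ω
V = I × R_par = 2 × 1.481 = 2.963 V
I_R3 = V/R3 = 2.963/12000 = 0.0002469 A

Final answer: 0.0002469 A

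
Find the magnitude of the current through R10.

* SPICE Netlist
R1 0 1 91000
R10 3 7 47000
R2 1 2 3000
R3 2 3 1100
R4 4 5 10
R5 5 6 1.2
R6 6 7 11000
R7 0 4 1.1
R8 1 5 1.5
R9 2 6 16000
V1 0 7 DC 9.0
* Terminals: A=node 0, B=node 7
Nodal analysis, taking node 7 as the 0 V reference.
Source V1 fixes V_0 = 9 V.
KCL at each unknown node (sum of currents leaving = 0; resistances in Ω):
  Node 1: (V_1 - 9)/91000 + (V_1 - V_2)/3000 + (V_1 - V_5)/1.5 = 0
  Node 2: (V_2 - V_1)/3000 + (V_2 - V_3)/1100 + (V_2 - V_6)/16000 = 0
  Node 3: (V_3 - V_2)/1100 + (V_3 - 0)/47000 = 0
  Node 4: (V_4 - V_5)/10 + (V_4 - 9)/1.1 = 0
  Node 5: (V_5 - V_4)/10 + (V_5 - V_6)/1.2 + (V_5 - V_1)/1.5 = 0
  Node 6: (V_6 - V_5)/1.2 + (V_6 - 0)/11000 + (V_6 - V_2)/16000 = 0
Collecting terms (coefficients in siemens):
  0.667·V_1 - 0.0003333·V_2 - 0.6667·V_5 = 0.0000989
  0.001305·V_2 - 0.0003333·V_1 - 0.0009091·V_3 - 0.0000625·V_6 = 0
  0.0009304·V_3 - 0.0009091·V_2 = 0
  1.009·V_4 - 0.1·V_5 = 8.182
  1.6·V_5 - 0.6667·V_1 - 0.1·V_4 - 0.8333·V_6 = 0
  0.8335·V_6 - 0.0000625·V_2 - 0.8333·V_5 = 0
Solving these 6 simultaneous equations (Gaussian elimination) gives:
  V_1 = 8.989 V, V_2 = 8.54 V, V_3 = 8.345 V, V_4 = 8.999 V
  V_5 = 8.989 V, V_6 = 8.988 V
I_R10 = (V_3 - V_7)/R10 = (8.345 - 0)/47000 = 0.0001775 A
|I_R10| = 0.0001775 A

Final answer: |I_R10| = 0.0001775 A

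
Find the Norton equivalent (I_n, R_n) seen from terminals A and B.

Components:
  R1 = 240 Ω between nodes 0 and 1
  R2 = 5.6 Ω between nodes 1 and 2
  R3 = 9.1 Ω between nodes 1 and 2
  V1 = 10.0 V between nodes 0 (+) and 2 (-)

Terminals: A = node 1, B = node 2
Find the Thévenin equivalent first; then I_n = V_th/R_th and R_n = R_th.
Step 1 — V_th is the open-circuit voltage V_A - V_B (nothing connected across the terminals).
Nodal analysis, taking node 2 as the 0 V reference.
Source V1 fixes V_0 = 10 V.
KCL at each unknown node (sum of currents leaving = 0; resistances in Ω):
  Node 1: (V_1 - 10)/240 + (V_1 - 0)/5.6 + (V_1 - 0)/9.1 = 0
Collecting terms: 0.2926 × V_1 = 0.04167  =>  V_1 = 0.1424 V
V_th = V_1 - V_2 = 0.1424 - 0 = 0.1424 V
Step 2 — R_th: zero the source — replace V1 by a short circuit (node 2 merges into node 0) — and find the resistance seen between A (node 1) and B (node 0).
Reduce the network between node 1 (A) and node 0 (B) by series/parallel combination:
  Rp1 = R1 ‖ R2 ‖ R3 (parallel, all between nodes 0 and 1) = 1/(1/240 + 1/5.6 + 1/9.1) = 3.417 Ω
R_th = 3.417 Ω
I_n = V_th/R_th = 0.1424/3.417 = 0.04167 A, and R_n = R_th = 3.417 Ω

Final answer: I_n = 0.04167 A, R_n = 3.417 Ω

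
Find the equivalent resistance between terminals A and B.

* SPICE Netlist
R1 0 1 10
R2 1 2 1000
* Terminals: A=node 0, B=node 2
Reduce the network between node 0 (A) and node 2 (B) by series/parallel combination:
  Rs1 = R1 + R2 (series, joined only at node 1) = 10 + 1000 = 1010 Ω
R_eq = 1.01 kΩ

Final answer: 1.01 kΩ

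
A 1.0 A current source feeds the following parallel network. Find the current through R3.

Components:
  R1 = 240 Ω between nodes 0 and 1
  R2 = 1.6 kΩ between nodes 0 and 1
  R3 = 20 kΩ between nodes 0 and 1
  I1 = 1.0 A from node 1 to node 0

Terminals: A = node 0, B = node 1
All resistors sit directly between nodes 0 and 1, so they are in parallel and share one voltage V; the full source current 1 A splits among them.
1/R_par = 1/240 + 1/1600 + 1/20000 = 0.004842 S  =>  R_par = 206.5 Ω
V = I × R_par = 1 × 206.5 = 206.5 V
I_R3 = V/R3 = 206.5/20000 = 0.01033 A

Final answer: 0.01033 A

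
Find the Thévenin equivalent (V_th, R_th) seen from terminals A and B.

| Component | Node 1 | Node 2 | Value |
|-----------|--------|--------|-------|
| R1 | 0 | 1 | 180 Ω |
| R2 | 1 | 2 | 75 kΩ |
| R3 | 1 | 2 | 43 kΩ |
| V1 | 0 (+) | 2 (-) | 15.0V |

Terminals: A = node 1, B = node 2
Step 1 — V_th is the open-circuit voltage V_A - V_B (nothing connected across the terminals).
Nodal analysis, taking node 2 as the 0 V reference.
Source V1 fixes V_0 = 15 V.
KCL at each unknown node (sum of currents leaving = 0; resistances in Ω):
  Node 1: (V_1 - 15)/180 + (V_1 - 0)/75000 + (V_1 - 0)/43000 = 0
Collecting terms: 0.005592 × V_1 = 0.08333  =>  V_1 = 14.9 V
V_th = V_1 - V_2 = 14.9 - 0 = 14.9 V
Step 2 — R_th: zero the source — replace V1 by a short circuit (node 2 merges into node 0) — and find the resistance seen between A (node 1) and B (node 0).
Reduce the network between node 1 (A) and node 0 (B) by series/parallel combination:
  Rp1 = R1 ‖ R2 ‖ R3 (parallel, all between nodes 0 and 1) = 1/(1/180 + 1/75000 + 1/43000) = 178.8 Ω
R_th = 178.8 Ω

Final answer: V_th = 14.9 V, R_th = 178.8 Ω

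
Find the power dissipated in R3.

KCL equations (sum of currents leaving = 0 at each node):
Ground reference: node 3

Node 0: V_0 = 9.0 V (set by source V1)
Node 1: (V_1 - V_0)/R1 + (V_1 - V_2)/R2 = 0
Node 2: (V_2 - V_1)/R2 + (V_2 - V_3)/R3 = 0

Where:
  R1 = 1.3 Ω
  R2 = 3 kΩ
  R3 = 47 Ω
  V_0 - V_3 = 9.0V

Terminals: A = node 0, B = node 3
Nodal analysis, taking node 3 as the 0 V reference.
Source V1 fixes V_0 = 9 V.
KCL at each unknown node (sum of currents leaving = 0; resistances in Ω):
  Node 1: (V_1 - 9)/1.3 + (V_1 - V_2)/3000 = 0
  Node 2: (V_2 - V_1)/3000 + (V_2 - 0)/47 = 0
Collecting terms (coefficients in siemens):
  0.7696·V_1 - 0.0003333·V_2 = 6.923
  0.02161·V_2 - 0.0003333·V_1 = 0
Determinant D = (0.7696)(0.02161) - (-0.0003333)(-0.0003333) = 0.01663
V_1 = [(6.923)(0.02161) - (-0.0003333)(0)]/D = 8.996 V
V_2 = [(0.7696)(0) - (6.923)(-0.0003333)]/D = 0.1388 V
I_R3 = (V_2 - V_3)/R3 = (0.1388 - 0)/47 = 0.002952 A
P_R3 = I_R3² × R3 = (0.002952)² × 47 = 0.0004097 W

Final answer: 0.0004097 W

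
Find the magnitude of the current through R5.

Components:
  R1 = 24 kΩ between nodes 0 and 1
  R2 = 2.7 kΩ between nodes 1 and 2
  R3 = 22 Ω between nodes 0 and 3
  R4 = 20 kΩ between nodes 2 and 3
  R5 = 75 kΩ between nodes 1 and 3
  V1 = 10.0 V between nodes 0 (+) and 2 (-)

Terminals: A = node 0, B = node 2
Nodal analysis, taking node 2 as the 0 V reference.
Source V1 fixes V_0 = 10 V.
KCL at each unknown node (sum of currents leaving = 0; resistances in Ω):
  Node 1: (V_1 - 10)/24000 + (V_1 - 0)/2700 + (V_1 - V_3)/75000 = 0
  Node 3: (V_3 - 10)/22 + (V_3 - 0)/20000 + (V_3 - V_1)/75000 = 0
Collecting terms (coefficients in siemens):
  0.0004254·V_1 - 0.00001333·V_3 = 0.0004167
  0.04552·V_3 - 0.00001333·V_1 = 0.4545
Determinant D = (0.0004254)(0.04552) - (-0.00001333)(-0.00001333) = 0.00001936
V_1 = [(0.0004167)(0.04552) - (-0.00001333)(0.4545)]/D = 1.293 V
V_3 = [(0.0004254)(0.4545) - (0.0004167)(-0.00001333)]/D = 9.986 V
I_R5 = (V_1 - V_3)/R5 = (1.293 - 9.986)/75000 = -0.0001159 A
|I_R5| = 0.0001159 A

Final answer: |I_R5| = 0.0001159 A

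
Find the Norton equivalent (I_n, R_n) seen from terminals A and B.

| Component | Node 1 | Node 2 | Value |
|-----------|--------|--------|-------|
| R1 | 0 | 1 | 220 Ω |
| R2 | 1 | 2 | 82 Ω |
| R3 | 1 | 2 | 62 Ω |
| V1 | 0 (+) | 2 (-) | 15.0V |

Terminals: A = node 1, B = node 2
Find the Thévenin equivalent first; then I_n = V_th/R_th and R_n = R_th.
Step 1 — V_th is the open-circuit voltage V_A - V_B (nothing connected across the terminals).
Nodal analysis, taking node 2 as the 0 V reference.
Source V1 fixes V_0 = 15 V.
KCL at each unknown node (sum of currents leaving = 0; resistances in Ω):
  Node 1: (V_1 - 15)/220 + (V_1 - 0)/82 + (V_1 - 0)/62 = 0
Collecting terms: 0.03287 × V_1 = 0.06818  =>  V_1 = 2.074 V
V_th = V_1 - V_2 = 2.074 - 0 = 2.074 V
Step 2 — R_th: zero the source — replace V1 by a short circuit (node 2 merges into node 0) — and find the resistance seen between A (node 1) and B (node 0).
Reduce the network between node 1 (A) and node 0 (B) by series/parallel combination:
  Rp1 = R1 ‖ R2 ‖ R3 (parallel, all between nodes 0 and 1) = 1/(1/220 + 1/82 + 1/62) = 30.42 Ω
R_th = 30.42 Ω
I_n = V_th/R_th = 2.074/30.42 = 0.06818 A, and R_n = R_th = 30.42 Ω

Final answer: I_n = 0.06818 A, R_n = 30.42 Ω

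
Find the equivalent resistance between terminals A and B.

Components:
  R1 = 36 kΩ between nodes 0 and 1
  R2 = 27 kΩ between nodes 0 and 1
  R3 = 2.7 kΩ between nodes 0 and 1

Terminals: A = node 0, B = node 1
Reduce the network between node 0 (A) and node 1 (B) by series/parallel combination:
  Rp1 = R1 ‖ R2 ‖ R3 (parallel, all between nodes 0 and 1) = 1/(1/36000 + 1/27000 + 1/2700) = 2298 Ω
R_eq = 2.298 kΩ

Final answer: 2.298 kΩ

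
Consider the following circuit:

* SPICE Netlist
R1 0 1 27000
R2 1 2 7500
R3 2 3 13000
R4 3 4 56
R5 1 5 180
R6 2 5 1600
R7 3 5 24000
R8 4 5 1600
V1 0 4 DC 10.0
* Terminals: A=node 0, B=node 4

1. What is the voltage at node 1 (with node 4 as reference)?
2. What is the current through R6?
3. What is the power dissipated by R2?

Nodal analysis, taking node 4 as the 0 V reference.
Source V1 fixes V_0 = 10 V.
KCL at each unknown node (sum of currents leaving = 0; resistances in Ω):
  Node 1: (V_1 - 10)/27000 + (V_1 - V_2)/7500 + (V_1 - V_5)/180 = 0
  Node 2: (V_2 - V_1)/7500 + (V_2 - V_3)/13000 + (V_2 - V_5)/1600 = 0
  Node 3: (V_3 - V_2)/13000 + (V_3 - 0)/56 + (V_3 - V_5)/24000 = 0
  Node 5: (V_5 - V_1)/180 + (V_5 - V_2)/1600 + (V_5 - V_3)/24000 + (V_5 - 0)/1600 = 0
Collecting terms (coefficients in siemens):
  0.005726·V_1 - 0.0001333·V_2 - 0.005556·V_5 = 0.0003704
  0.0008353·V_2 - 0.0001333·V_1 - 0.00007692·V_3 - 0.000625·V_5 = 0
  0.01798·V_3 - 0.00007692·V_2 - 0.00004167·V_5 = 0
  0.006847·V_5 - 0.005556·V_1 - 0.000625·V_2 - 0.00004167·V_3 = 0
Solving these 4 simultaneous equations (Gaussian elimination) gives:
  V_1 = 0.5362 V, V_2 = 0.4416 V, V_3 = 0.002991 V, V_5 = 0.4754 V
Part 1:
  Read off the nodal solution: V_1 = 0.5362 V
Part 2:
  I_R6 = (V_2 - V_5)/R6 = (0.4416 - 0.4754)/1600 = -0.00002112 A
  Magnitude: I_R6 = 0.00002112 A
Part 3:
  I_R2 = (V_1 - V_2)/R2 = (0.5362 - 0.4416)/7500 = 0.00001262 A
  P_R2 = I_R2² × R2 = (0.00001262)² × 7500 = 0.000001194 W

Final answers:
1. V_1 = 0.5362 V
2. I_R6 = 2.112e-05 A
3. P_R2 = 1.194e-06 W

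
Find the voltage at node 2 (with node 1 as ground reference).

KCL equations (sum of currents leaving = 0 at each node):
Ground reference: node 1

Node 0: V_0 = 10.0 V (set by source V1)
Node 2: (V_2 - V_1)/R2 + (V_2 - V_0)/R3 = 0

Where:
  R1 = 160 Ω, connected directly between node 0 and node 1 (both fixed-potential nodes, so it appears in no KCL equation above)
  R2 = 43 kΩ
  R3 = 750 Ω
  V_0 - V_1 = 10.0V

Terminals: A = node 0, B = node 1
Nodal analysis, taking node 1 as the 0 V reference.
Source V1 fixes V_0 = 10 V.
KCL at each unknown node (sum of currents leaving = 0; resistances in Ω):
  Node 2: (V_2 - 0)/43000 + (V_2 - 10)/750 = 0
Collecting terms: 0.001357 × V_2 = 0.01333  =>  V_2 = 9.829 V
The requested potential is V_2 = 9.829 V.

Final answer: V_2 = 9.829 V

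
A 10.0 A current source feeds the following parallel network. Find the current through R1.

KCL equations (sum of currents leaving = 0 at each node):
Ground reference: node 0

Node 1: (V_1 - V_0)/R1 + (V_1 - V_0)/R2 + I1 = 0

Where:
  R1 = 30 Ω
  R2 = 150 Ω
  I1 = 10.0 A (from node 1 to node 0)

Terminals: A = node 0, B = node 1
All resistors sit directly between nodes 0 and 1, so they are in parallel and share one voltage V; the full source current 10 A splits among them.
1/R_par = 1/30 + 1/150 = 0.04 S  =>  R_par = 25 Ω
V = I × R_par = 10 × 25 = 250 V
I_R1 = V/R1 = 250/30 = 8.333 A

Final answer: 8.333 A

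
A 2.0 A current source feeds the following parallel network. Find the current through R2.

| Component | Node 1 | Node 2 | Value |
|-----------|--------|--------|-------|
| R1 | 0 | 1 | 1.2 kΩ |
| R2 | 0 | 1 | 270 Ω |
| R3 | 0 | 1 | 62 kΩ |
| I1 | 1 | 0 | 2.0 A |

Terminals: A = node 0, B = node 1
All resistors sit directly between nodes 0 and 1, so they are in parallel and share one voltage V; the full source current 2 A splits among them.
1/R_par = 1/1200 + 1/270 + 1/62000 = 0.004553 S  =>  R_par = 219.6 Ω
V = I × R_par = 2 × 219.6 = 439.3 V
I_R2 = V/R2 = 439.3/270 = 1.627 A

Final answer: 1.627 A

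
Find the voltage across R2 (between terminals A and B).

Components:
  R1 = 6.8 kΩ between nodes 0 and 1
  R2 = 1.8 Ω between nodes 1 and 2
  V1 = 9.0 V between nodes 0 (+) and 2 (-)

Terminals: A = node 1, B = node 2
R1 and R2 are in series across V1 (node 0 → node 1 → node 2), and the output A–B is taken across R2, so this is a voltage divider.
Series current: I = V1/(R1 + R2) = 9/(6800 + 1.8) = 9/6802 = 0.001323 A
V_R2 = I × R2 = V1 × R2/(R1 + R2) = 9 × 1.8/6802 = 0.002382 V

Final answer: 0.002382 V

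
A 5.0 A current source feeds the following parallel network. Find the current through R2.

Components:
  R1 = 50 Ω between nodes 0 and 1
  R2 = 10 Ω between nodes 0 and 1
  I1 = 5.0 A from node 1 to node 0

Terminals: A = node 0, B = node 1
All resistors sit directly between nodes 0 and 1, so they are in parallel and share one voltage V; the full source current 5 A splits among them.
1/R_par = 1/50 + 1/10 = 0.12 S  =>  R_par = 8.333 Ω
V = I × R_par = 5 × 8.333 = 41.67 V
I_R2 = V/R2 = 41.67/10 = 4.167 A

Final answer: 4.167 A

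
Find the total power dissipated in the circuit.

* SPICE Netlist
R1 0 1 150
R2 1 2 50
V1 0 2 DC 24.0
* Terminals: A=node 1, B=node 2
Nodal analysis, taking node 2 as the 0 V reference.
Source V1 fixes V_0 = 24 V.
KCL at each unknown node (sum of currents leaving = 0; resistances in Ω):
  Node 1: (V_1 - 24)/150 + (V_1 - 0)/50 = 0
Collecting terms: 0.02667 × V_1 = 0.16  =>  V_1 = 6 V
Power in each resistor, P = (ΔV)²/R:
  P_R1 = (24 - 6)²/150 = 2.16 W
  P_R2 = (6 - 0)²/50 = 0.72 W
P_total = P_R1 + P_R2 = 2.88 W

Final answer: 2.88 W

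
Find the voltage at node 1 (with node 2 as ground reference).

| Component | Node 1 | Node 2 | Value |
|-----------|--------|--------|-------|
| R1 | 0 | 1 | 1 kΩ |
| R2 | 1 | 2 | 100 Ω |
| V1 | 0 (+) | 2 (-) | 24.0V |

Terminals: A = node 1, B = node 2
Nodal analysis, taking node 2 as the 0 V reference.
Source V1 fixes V_0 = 24 V.
KCL at each unknown node (sum of currents leaving = 0; resistances in Ω):
  Node 1: (V_1 - 24)/1000 + (V_1 - 0)/100 = 0
Collecting terms: 0.011 × V_1 = 0.024  =>  V_1 = 2.182 V
The requested potential is V_1 = 2.182 V.

Final answer: V_1 = 2.182 V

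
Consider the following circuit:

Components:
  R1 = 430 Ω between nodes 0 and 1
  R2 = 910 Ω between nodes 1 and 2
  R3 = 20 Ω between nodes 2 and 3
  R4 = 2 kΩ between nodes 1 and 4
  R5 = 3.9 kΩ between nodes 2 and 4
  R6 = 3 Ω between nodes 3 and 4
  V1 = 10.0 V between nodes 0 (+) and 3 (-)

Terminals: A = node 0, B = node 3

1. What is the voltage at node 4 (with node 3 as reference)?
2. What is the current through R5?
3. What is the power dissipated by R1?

Nodal analysis, taking node 3 as the 0 V reference.
Source V1 fixes V_0 = 10 V.
KCL at each unknown node (sum of currents leaving = 0; resistances in Ω):
  Node 1: (V_1 - 10)/430 + (V_1 - V_2)/910 + (V_1 - V_4)/2000 = 0
  Node 2: (V_2 - V_1)/910 + (V_2 - 0)/20 + (V_2 - V_4)/3900 = 0
  Node 4: (V_4 - V_1)/2000 + (V_4 - V_2)/3900 + (V_4 - 0)/3 = 0
Collecting terms (coefficients in siemens):
  0.003924·V_1 - 0.001099·V_2 - 0.0005·V_4 = 0.02326
  0.05136·V_2 - 0.001099·V_1 - 0.0002564·V_4 = 0
  0.3341·V_4 - 0.0005·V_1 - 0.0002564·V_2 = 0
Solving these 3 simultaneous equations (Gaussian elimination) gives:
  V_1 = 5.963 V, V_2 = 0.1276 V, V_4 = 0.009022 V
Part 1:
  Read off the nodal solution: V_4 = 0.009022 V
Part 2:
  I_R5 = (V_2 - V_4)/R5 = (0.1276 - 0.009022)/3900 = 0.00003041 A
  Magnitude: I_R5 = 0.00003041 A
Part 3:
  I_R1 = (V_0 - V_1)/R1 = (10 - 5.963)/430 = 0.009389 A
  P_R1 = I_R1² × R1 = (0.009389)² × 430 = 0.03791 W

Final answers:
1. V_4 = 0.009022 V
2. I_R5 = 3.041e-05 A
3. P_R1 = 0.03791 W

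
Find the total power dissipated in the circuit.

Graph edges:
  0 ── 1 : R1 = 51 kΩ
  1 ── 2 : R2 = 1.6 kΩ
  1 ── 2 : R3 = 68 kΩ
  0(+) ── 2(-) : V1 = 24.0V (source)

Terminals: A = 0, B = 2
Nodal analysis, taking node 2 as the 0 V reference.
Source V1 fixes V_0 = 24 V.
KCL at each unknown node (sum of currents leaving = 0; resistances in Ω):
  Node 1: (V_1 - 24)/51000 + (V_1 - 0)/1600 + (V_1 - 0)/68000 = 0
Collecting terms: 0.0006593 × V_1 = 0.0004706  =>  V_1 = 0.7138 V
Power in each resistor, P = (ΔV)²/R:
  P_R1 = (24 - 0.7138)²/51000 = 0.01063 W
  P_R2 = (0.7138 - 0)²/1600 = 0.0003184 W
  P_R3 = (0.7138 - 0)²/68000 = 0.000007492 W
P_total = P_R1 + P_R2 + P_R3 = 0.01096 W

Final answer: 0.01096 W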